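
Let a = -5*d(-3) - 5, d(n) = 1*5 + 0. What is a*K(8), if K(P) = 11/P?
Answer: -165/4 ≈ -41.250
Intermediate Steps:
d(n) = 5 (d(n) = 5 + 0 = 5)
a = -30 (a = -5*5 - 5 = -25 - 5 = -30)
a*K(8) = -330/8 = -30*11/8 = -165/4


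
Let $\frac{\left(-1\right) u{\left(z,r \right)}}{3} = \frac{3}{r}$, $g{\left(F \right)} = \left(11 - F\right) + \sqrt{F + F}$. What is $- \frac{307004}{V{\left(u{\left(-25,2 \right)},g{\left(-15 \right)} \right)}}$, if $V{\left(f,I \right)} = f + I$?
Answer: $- \frac{26402344}{1969} + \frac{1228016 i \sqrt{30}}{1969} \approx -13409.0 + 3416.0 i$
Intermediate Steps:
$g{\left(F \right)} = 11 - F + \sqrt{2} \sqrt{F}$ ($g{\left(F \right)} = \left(11 - F\right) + \sqrt{2 F} = \left(11 - F\right) + \sqrt{2} \sqrt{F} = 11 - F + \sqrt{2} \sqrt{F}$)
$u{\left(z,r \right)} = - \frac{9}{r}$ ($u{\left(z,r \right)} = - 3 \frac{3}{r} = - \frac{9}{r}$)
$V{\left(f,I \right)} = I + f$
$- \frac{307004}{V{\left(u{\left(-25,2 \right)},g{\left(-15 \right)} \right)}} = - \frac{307004}{\left(11 - -15 + \sqrt{2} \sqrt{-15}\right) - \frac{9}{2}} = - \frac{307004}{\left(11 + 15 + \sqrt{2} i \sqrt{15}\right) - \frac{9}{2}} = - \frac{307004}{\left(11 + 15 + i \sqrt{30}\right) - \frac{9}{2}} = - \frac{307004}{\left(26 + i \sqrt{30}\right) - \frac{9}{2}} = - \frac{307004}{\frac{43}{2} + i \sqrt{30}}$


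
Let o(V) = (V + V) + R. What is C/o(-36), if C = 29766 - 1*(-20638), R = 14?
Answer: -25202/29 ≈ -869.03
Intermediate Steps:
C = 50404 (C = 29766 + 20638 = 50404)
o(V) = 14 + 2*V (o(V) = (V + V) + 14 = 2*V + 14 = 14 + 2*V)
C/o(-36) = 50404/(14 + 2*(-36)) = 50404/(14 - 72) = 50404/(-58) = 50404*(-1/58) = -25202/29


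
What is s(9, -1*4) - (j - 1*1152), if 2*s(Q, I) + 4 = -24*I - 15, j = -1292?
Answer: 4965/2 ≈ 2482.5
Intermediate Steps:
s(Q, I) = -19/2 - 12*I (s(Q, I) = -2 + (-24*I - 15)/2 = -2 + (-15 - 24*I)/2 = -2 + (-15/2 - 12*I) = -19/2 - 12*I)
s(9, -1*4) - (j - 1*1152) = (-19/2 - (-12)*4) - (-1292 - 1*1152) = (-19/2 - 12*(-4)) - (-1292 - 1152) = (-19/2 + 48) - 1*(-2444) = 77/2 + 2444 = 4965/2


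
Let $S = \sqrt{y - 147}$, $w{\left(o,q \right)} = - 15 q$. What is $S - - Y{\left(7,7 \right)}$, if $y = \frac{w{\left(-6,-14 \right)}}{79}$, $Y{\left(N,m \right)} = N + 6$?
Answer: $13 + \frac{3 i \sqrt{100093}}{79} \approx 13.0 + 12.014 i$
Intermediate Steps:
$Y{\left(N,m \right)} = 6 + N$
$y = \frac{210}{79}$ ($y = \frac{\left(-15\right) \left(-14\right)}{79} = 210 \cdot \frac{1}{79} = \frac{210}{79} \approx 2.6582$)
$S = \frac{3 i \sqrt{100093}}{79}$ ($S = \sqrt{\frac{210}{79} - 147} = \sqrt{- \frac{11403}{79}} = \frac{3 i \sqrt{100093}}{79} \approx 12.014 i$)
$S - - Y{\left(7,7 \right)} = \frac{3 i \sqrt{100093}}{79} - - (6 + 7) = \frac{3 i \sqrt{100093}}{79} - \left(-1\right) 13 = \frac{3 i \sqrt{100093}}{79} - -13 = \frac{3 i \sqrt{100093}}{79} + 13 = 13 + \frac{3 i \sqrt{100093}}{79}$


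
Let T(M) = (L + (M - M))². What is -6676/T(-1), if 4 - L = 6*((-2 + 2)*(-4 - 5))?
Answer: -1669/4 ≈ -417.25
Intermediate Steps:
L = 4 (L = 4 - 6*(-2 + 2)*(-4 - 5) = 4 - 6*0*(-9) = 4 - 6*0 = 4 - 1*0 = 4 + 0 = 4)
T(M) = 16 (T(M) = (4 + (M - M))² = (4 + 0)² = 4² = 16)
-6676/T(-1) = -6676/16 = -6676*1/16 = -1669/4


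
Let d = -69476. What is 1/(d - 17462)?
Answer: -1/86938 ≈ -1.1502e-5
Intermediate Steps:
1/(d - 17462) = 1/(-69476 - 17462) = 1/(-86938) = -1/86938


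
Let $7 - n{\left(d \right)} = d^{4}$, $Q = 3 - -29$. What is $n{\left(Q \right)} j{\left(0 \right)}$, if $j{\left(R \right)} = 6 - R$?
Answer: $-6291414$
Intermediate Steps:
$Q = 32$ ($Q = 3 + 29 = 32$)
$n{\left(d \right)} = 7 - d^{4}$
$n{\left(Q \right)} j{\left(0 \right)} = \left(7 - 32^{4}\right) \left(6 - 0\right) = \left(7 - 1048576\right) \left(6 + 0\right) = \left(7 - 1048576\right) 6 = \left(-1048569\right) 6 = -6291414$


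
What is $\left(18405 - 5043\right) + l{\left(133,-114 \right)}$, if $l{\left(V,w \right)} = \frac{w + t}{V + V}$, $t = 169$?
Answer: $\frac{3554347}{266} \approx 13362.0$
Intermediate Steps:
$l{\left(V,w \right)} = \frac{169 + w}{2 V}$ ($l{\left(V,w \right)} = \frac{w + 169}{V + V} = \frac{169 + w}{2 V}$)
$\left(18405 - 5043\right) + l{\left(133,-114 \right)} = \left(18405 - 5043\right) + \frac{169 - 114}{2 \cdot 133} = 13362 + \frac{1}{2} \cdot \frac{1}{133} \cdot 55 = 13362 + \frac{55}{266} = \frac{3554347}{266}$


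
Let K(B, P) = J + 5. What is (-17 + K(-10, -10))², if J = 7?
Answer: 25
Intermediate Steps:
K(B, P) = 12 (K(B, P) = 7 + 5 = 12)
(-17 + K(-10, -10))² = (-17 + 12)² = (-5)² = 25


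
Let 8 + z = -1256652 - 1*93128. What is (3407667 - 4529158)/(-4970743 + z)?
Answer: 160213/902933 ≈ 0.17744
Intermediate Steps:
z = -1349788 (z = -8 + (-1256652 - 1*93128) = -8 + (-1256652 - 93128) = -8 - 1349780 = -1349788)
(3407667 - 4529158)/(-4970743 + z) = (3407667 - 4529158)/(-4970743 - 1349788) = -1121491/(-6320531) = -1121491*(-1/6320531) = 160213/902933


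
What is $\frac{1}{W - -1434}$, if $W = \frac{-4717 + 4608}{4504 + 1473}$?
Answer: $\frac{5977}{8570909} \approx 0.00069736$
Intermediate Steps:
$W = - \frac{109}{5977} \approx -0.018237$
$\frac{1}{W - -1434} = \frac{1}{- \frac{109}{5977} - -1434} = \frac{1}{- \frac{109}{5977} + \left(-1681 + 3115\right)} = \frac{1}{- \frac{109}{5977} + 1434} = \frac{1}{\frac{8570909}{5977}} = \frac{5977}{8570909}$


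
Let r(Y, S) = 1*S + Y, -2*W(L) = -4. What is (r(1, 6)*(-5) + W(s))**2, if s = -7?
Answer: 1089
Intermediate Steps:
W(L) = 2 (W(L) = -1/2*(-4) = 2)
r(Y, S) = S + Y
(r(1, 6)*(-5) + W(s))**2 = ((6 + 1)*(-5) + 2)**2 = (7*(-5) + 2)**2 = (-35 + 2)**2 = (-33)**2 = 1089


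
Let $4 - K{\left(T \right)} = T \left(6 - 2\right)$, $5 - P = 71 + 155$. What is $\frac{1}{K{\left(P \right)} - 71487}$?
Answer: $- \frac{1}{70599} \approx -1.4164 \cdot 10^{-5}$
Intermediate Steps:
$P = -221$ ($P = 5 - \left(71 + 155\right) = 5 - 226 = -221$)
$K{\left(T \right)} = 4 - 4 T$ ($K{\left(T \right)} = 4 - T \left(6 - 2\right) = 4 - T 4 = 4 - 4 T$)
$\frac{1}{K{\left(P \right)} - 71487} = \frac{1}{\left(4 - -884\right) - 71487} = \frac{1}{\left(4 + 884\right) - 71487} = \frac{1}{888 - 71487} = \frac{1}{-70599} = - \frac{1}{70599}$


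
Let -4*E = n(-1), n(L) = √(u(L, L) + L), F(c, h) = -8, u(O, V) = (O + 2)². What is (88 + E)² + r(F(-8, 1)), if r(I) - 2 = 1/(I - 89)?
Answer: 751361/97 ≈ 7746.0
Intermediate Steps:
u(O, V) = (2 + O)²
r(I) = 2 + 1/(-89 + I) (r(I) = 2 + 1/(I - 89) = 2 + 1/(-89 + I))
n(L) = √(L + (2 + L)²) (n(L) = √((2 + L)² + L) = √(L + (2 + L)²))
E = 0 (E = -√(-1 + (2 - 1)²)/4 = -√(-1 + 1²)/4 = -√(-1 + 1)/4 = -√0/4 = -¼*0 = 0)
(88 + E)² + r(F(-8, 1)) = (88 + 0)² + (-177 + 2*(-8))/(-89 - 8) = 88² + (-177 - 16)/(-97) = 7744 - 1/97*(-193) = 7744 + 193/97 = 751361/97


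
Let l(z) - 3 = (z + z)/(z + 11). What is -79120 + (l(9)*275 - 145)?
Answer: -156385/2 ≈ -78193.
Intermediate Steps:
l(z) = 3 + 2*z/(11 + z) (l(z) = 3 + (z + z)/(z + 11) = 3 + (2*z)/(11 + z) = 3 + 2*z/(11 + z))
-79120 + (l(9)*275 - 145) = -79120 + (((33 + 5*9)/(11 + 9))*275 - 145) = -79120 + (((33 + 45)/20)*275 - 145) = -79120 + (((1/20)*78)*275 - 145) = -79120 + ((39/10)*275 - 145) = -79120 + (2145/2 - 145) = -79120 + 1855/2 = -156385/2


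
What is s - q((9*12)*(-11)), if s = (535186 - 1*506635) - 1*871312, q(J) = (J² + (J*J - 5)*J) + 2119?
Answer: 1674414508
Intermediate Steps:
q(J) = 2119 + J² + J*(-5 + J²) (q(J) = (J² + (J² - 5)*J) + 2119 = (J² + (-5 + J²)*J) + 2119 = (J² + J*(-5 + J²)) + 2119 = 2119 + J² + J*(-5 + J²))
s = -842761 (s = (535186 - 506635) - 871312 = 28551 - 871312 = -842761)
s - q((9*12)*(-11)) = -842761 - (2119 + ((9*12)*(-11))² + ((9*12)*(-11))³ - 5*9*12*(-11)) = -842761 - (2119 + (108*(-11))² + (108*(-11))³ - 540*(-11)) = -842761 - (2119 + (-1188)² + (-1188)³ - 5*(-1188)) = -842761 - (2119 + 1411344 - 1676676672 + 5940) = -842761 - 1*(-1675257269) = -842761 + 1675257269 = 1674414508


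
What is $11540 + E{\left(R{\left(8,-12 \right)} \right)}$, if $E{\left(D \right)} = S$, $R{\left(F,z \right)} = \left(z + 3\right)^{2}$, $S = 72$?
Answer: $11612$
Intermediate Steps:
$R{\left(F,z \right)} = \left(3 + z\right)^{2}$
$E{\left(D \right)} = 72$
$11540 + E{\left(R{\left(8,-12 \right)} \right)} = 11540 + 72 = 11612$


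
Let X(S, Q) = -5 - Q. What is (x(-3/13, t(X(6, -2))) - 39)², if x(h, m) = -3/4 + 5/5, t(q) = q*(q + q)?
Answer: 24025/16 ≈ 1501.6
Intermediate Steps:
t(q) = 2*q² (t(q) = q*(2*q) = 2*q²)
x(h, m) = ¼ (x(h, m) = -3*¼ + 5*(⅕) = -¾ + 1 = ¼)
(x(-3/13, t(X(6, -2))) - 39)² = (¼ - 39)² = (-155/4)² = 24025/16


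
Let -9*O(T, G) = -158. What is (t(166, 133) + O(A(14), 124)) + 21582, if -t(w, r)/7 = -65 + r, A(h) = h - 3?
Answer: 190112/9 ≈ 21124.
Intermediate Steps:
A(h) = -3 + h
O(T, G) = 158/9 (O(T, G) = -1/9*(-158) = 158/9)
t(w, r) = 455 - 7*r (t(w, r) = -7*(-65 + r) = 455 - 7*r)
(t(166, 133) + O(A(14), 124)) + 21582 = ((455 - 7*133) + 158/9) + 21582 = ((455 - 931) + 158/9) + 21582 = (-476 + 158/9) + 21582 = -4126/9 + 21582 = 190112/9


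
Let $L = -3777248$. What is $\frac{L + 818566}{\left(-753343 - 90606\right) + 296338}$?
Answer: $\frac{2958682}{547611} \approx 5.4029$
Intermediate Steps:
$\frac{L + 818566}{\left(-753343 - 90606\right) + 296338} = \frac{-3777248 + 818566}{\left(-753343 - 90606\right) + 296338} = - \frac{2958682}{\left(-753343 - 90606\right) + 296338} = - \frac{2958682}{-843949 + 296338} = - \frac{2958682}{-547611} = \left(-2958682\right) \left(- \frac{1}{547611}\right) = \frac{2958682}{547611}$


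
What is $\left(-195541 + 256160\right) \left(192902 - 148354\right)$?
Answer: $2700455212$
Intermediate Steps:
$\left(-195541 + 256160\right) \left(192902 - 148354\right) = 60619 \cdot 44548 = 2700455212$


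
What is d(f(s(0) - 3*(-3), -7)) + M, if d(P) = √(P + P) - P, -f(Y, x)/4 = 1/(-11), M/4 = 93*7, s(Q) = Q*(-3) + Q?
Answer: 28640/11 + 2*√22/11 ≈ 2604.5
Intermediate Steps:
s(Q) = -2*Q (s(Q) = -3*Q + Q = -2*Q)
M = 2604 (M = 4*(93*7) = 4*651 = 2604)
f(Y, x) = 4/11 (f(Y, x) = -4/(-11) = -4*(-1/11) = 4/11)
d(P) = -P + √2*√P (d(P) = √(2*P) - P = √2*√P - P = -P + √2*√P)
d(f(s(0) - 3*(-3), -7)) + M = (-1*4/11 + √2*√(4/11)) + 2604 = (-4/11 + √2*(2*√11/11)) + 2604 = (-4/11 + 2*√22/11) + 2604 = 28640/11 + 2*√22/11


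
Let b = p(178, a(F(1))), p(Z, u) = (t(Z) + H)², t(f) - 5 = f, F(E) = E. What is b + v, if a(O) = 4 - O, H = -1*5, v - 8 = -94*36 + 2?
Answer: 28310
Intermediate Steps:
v = -3374 (v = 8 + (-94*36 + 2) = 8 + (-3384 + 2) = 8 - 3382 = -3374)
H = -5
t(f) = 5 + f
p(Z, u) = Z² (p(Z, u) = ((5 + Z) - 5)² = Z²)
b = 31684 (b = 178² = 31684)
b + v = 31684 - 3374 = 28310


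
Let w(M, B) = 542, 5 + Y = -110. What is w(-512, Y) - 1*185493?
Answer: -184951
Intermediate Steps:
Y = -115 (Y = -5 - 110 = -115)
w(-512, Y) - 1*185493 = 542 - 1*185493 = 542 - 185493 = -184951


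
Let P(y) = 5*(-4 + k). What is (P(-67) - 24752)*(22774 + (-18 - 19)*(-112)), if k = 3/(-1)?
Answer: -667216466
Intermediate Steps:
k = -3 (k = 3*(-1) = -3)
P(y) = -35 (P(y) = 5*(-4 - 3) = 5*(-7) = -35)
(P(-67) - 24752)*(22774 + (-18 - 19)*(-112)) = (-35 - 24752)*(22774 + (-18 - 19)*(-112)) = -24787*(22774 - 37*(-112)) = -24787*(22774 + 4144) = -24787*26918 = -667216466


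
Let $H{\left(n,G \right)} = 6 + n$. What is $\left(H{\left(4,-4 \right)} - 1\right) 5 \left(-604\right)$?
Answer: $-27180$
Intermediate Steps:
$\left(H{\left(4,-4 \right)} - 1\right) 5 \left(-604\right) = \left(\left(6 + 4\right) - 1\right) 5 \left(-604\right) = \left(10 - 1\right) 5 \left(-604\right) = 9 \cdot 5 \left(-604\right) = 45 \left(-604\right) = -27180$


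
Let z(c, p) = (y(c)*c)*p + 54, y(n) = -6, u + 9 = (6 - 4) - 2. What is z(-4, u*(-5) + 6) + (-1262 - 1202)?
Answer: -1186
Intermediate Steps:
u = -9 (u = -9 + ((6 - 4) - 2) = -9 + (2 - 2) = -9 + 0 = -9)
z(c, p) = 54 - 6*c*p (z(c, p) = (-6*c)*p + 54 = -6*c*p + 54 = 54 - 6*c*p)
z(-4, u*(-5) + 6) + (-1262 - 1202) = (54 - 6*(-4)*(-9*(-5) + 6)) + (-1262 - 1202) = (54 - 6*(-4)*(45 + 6)) - 2464 = (54 - 6*(-4)*51) - 2464 = (54 + 1224) - 2464 = 1278 - 2464 = -1186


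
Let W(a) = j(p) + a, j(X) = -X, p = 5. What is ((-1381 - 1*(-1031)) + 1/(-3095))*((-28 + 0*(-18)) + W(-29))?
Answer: 67161562/3095 ≈ 21700.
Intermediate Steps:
W(a) = -5 + a (W(a) = -1*5 + a = -5 + a)
((-1381 - 1*(-1031)) + 1/(-3095))*((-28 + 0*(-18)) + W(-29)) = ((-1381 - 1*(-1031)) + 1/(-3095))*((-28 + 0*(-18)) + (-5 - 29)) = ((-1381 + 1031) - 1/3095)*((-28 + 0) - 34) = (-350 - 1/3095)*(-28 - 34) = -1083251/3095*(-62) = 67161562/3095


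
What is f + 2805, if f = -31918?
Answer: -29113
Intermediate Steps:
f + 2805 = -31918 + 2805 = -29113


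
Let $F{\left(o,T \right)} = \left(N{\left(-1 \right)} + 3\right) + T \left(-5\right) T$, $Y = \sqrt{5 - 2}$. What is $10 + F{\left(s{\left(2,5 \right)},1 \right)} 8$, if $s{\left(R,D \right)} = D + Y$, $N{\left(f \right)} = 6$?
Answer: $42$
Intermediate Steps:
$Y = \sqrt{3} \approx 1.732$
$s{\left(R,D \right)} = D + \sqrt{3}$
$F{\left(o,T \right)} = 9 - 5 T^{2}$ ($F{\left(o,T \right)} = \left(6 + 3\right) + T \left(-5\right) T = 9 + - 5 T T = 9 - 5 T^{2}$)
$10 + F{\left(s{\left(2,5 \right)},1 \right)} 8 = 10 + \left(9 - 5 \cdot 1^{2}\right) 8 = 10 + \left(9 - 5\right) 8 = 10 + 4 \cdot 8 = 10 + 32 = 42$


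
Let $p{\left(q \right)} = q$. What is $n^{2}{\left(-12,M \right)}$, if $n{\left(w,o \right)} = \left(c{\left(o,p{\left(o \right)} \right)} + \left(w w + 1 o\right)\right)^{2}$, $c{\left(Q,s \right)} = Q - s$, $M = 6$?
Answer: $506250000$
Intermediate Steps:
$n{\left(w,o \right)} = \left(o + w^{2}\right)^{2}$ ($n{\left(w,o \right)} = \left(\left(o - o\right) + \left(w w + 1 o\right)\right)^{2} = \left(0 + \left(w^{2} + o\right)\right)^{2} = \left(0 + \left(o + w^{2}\right)\right)^{2} = \left(o + w^{2}\right)^{2}$)
$n^{2}{\left(-12,M \right)} = \left(\left(6 + \left(-12\right)^{2}\right)^{2}\right)^{2} = \left(\left(6 + 144\right)^{2}\right)^{2} = \left(150^{2}\right)^{2} = 22500^{2} = 506250000$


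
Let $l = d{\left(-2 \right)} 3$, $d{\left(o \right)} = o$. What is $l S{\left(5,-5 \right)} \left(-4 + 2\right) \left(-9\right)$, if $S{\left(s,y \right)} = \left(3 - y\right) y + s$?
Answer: $3780$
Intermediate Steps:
$l = -6$ ($l = \left(-2\right) 3 = -6$)
$S{\left(s,y \right)} = s + y \left(3 - y\right)$ ($S{\left(s,y \right)} = y \left(3 - y\right) + s = s + y \left(3 - y\right)$)
$l S{\left(5,-5 \right)} \left(-4 + 2\right) \left(-9\right) = - 6 \left(5 - \left(-5\right)^{2} + 3 \left(-5\right)\right) \left(-4 + 2\right) \left(-9\right) = - 6 \left(5 - 25 - 15\right) \left(-2\right) \left(-9\right) = - 6 \left(\left(-35\right) \left(-2\right)\right) \left(-9\right) = \left(-6\right) 70 \left(-9\right) = \left(-420\right) \left(-9\right) = 3780$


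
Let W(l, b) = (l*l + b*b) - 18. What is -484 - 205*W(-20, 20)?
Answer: -160794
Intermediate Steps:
W(l, b) = -18 + b**2 + l**2 (W(l, b) = (l**2 + b**2) - 18 = (b**2 + l**2) - 18 = -18 + b**2 + l**2)
-484 - 205*W(-20, 20) = -484 - 205*(-18 + 20**2 + (-20)**2) = -484 - 205*(-18 + 400 + 400) = -484 - 205*782 = -484 - 160310 = -160794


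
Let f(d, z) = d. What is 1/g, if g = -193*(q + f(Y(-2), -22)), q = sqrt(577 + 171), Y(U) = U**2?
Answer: 1/35319 - sqrt(187)/70638 ≈ -0.00016528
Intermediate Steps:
q = 2*sqrt(187) (q = sqrt(748) = 2*sqrt(187) ≈ 27.350)
g = -772 - 386*sqrt(187) (g = -193*(2*sqrt(187) + (-2)**2) = -193*(2*sqrt(187) + 4) = -193*(4 + 2*sqrt(187)) = -772 - 386*sqrt(187) ≈ -6050.5)
1/g = 1/(-772 - 386*sqrt(187))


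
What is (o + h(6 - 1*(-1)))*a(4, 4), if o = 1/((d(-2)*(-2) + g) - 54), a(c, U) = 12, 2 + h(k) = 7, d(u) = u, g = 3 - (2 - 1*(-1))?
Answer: 1494/25 ≈ 59.760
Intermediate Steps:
g = 0 (g = 3 - (2 + 1) = 3 - 1*3 = 3 - 3 = 0)
h(k) = 5 (h(k) = -2 + 7 = 5)
o = -1/50 (o = 1/((-2*(-2) + 0) - 54) = 1/((4 + 0) - 54) = 1/(4 - 54) = 1/(-50) = -1/50 ≈ -0.020000)
(o + h(6 - 1*(-1)))*a(4, 4) = (-1/50 + 5)*12 = (249/50)*12 = 1494/25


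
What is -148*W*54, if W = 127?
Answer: -1014984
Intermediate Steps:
-148*W*54 = -148*127*54 = -18796*54 = -1014984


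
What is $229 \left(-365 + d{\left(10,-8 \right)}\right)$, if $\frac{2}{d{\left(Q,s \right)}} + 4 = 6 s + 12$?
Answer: $- \frac{1671929}{20} \approx -83597.0$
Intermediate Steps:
$d{\left(Q,s \right)} = \frac{2}{8 + 6 s}$ ($d{\left(Q,s \right)} = \frac{2}{-4 + \left(6 s + 12\right)} = \frac{2}{-4 + \left(12 + 6 s\right)} = \frac{2}{8 + 6 s}$)
$229 \left(-365 + d{\left(10,-8 \right)}\right) = 229 \left(-365 + \frac{1}{4 + 3 \left(-8\right)}\right) = 229 \left(-365 + \frac{1}{4 - 24}\right) = 229 \left(-365 + \frac{1}{-20}\right) = 229 \left(-365 - \frac{1}{20}\right) = 229 \left(- \frac{7301}{20}\right) = - \frac{1671929}{20}$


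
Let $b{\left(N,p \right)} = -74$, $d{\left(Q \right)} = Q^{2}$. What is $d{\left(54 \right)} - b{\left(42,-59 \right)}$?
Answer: $2990$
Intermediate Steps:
$d{\left(54 \right)} - b{\left(42,-59 \right)} = 54^{2} - -74 = 2916 + 74 = 2990$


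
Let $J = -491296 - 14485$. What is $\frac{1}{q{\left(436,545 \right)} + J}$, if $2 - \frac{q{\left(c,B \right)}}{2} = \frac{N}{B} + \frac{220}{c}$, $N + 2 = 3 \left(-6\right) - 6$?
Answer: $- \frac{545}{275648963} \approx -1.9772 \cdot 10^{-6}$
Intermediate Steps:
$J = -505781$ ($J = -491296 - 14485 = -505781$)
$N = -26$ ($N = -2 + \left(3 \left(-6\right) - 6\right) = -2 - 24 = -26$)
$q{\left(c,B \right)} = 4 - \frac{440}{c} + \frac{52}{B}$ ($q{\left(c,B \right)} = 4 - 2 \left(- \frac{26}{B} + \frac{220}{c}\right) = 4 - \left(- \frac{52}{B} + \frac{440}{c}\right) = 4 - \frac{440}{c} + \frac{52}{B}$)
$\frac{1}{q{\left(436,545 \right)} + J} = \frac{1}{\left(4 - \frac{440}{436} + \frac{52}{545}\right) - 505781} = \frac{1}{\left(4 - \frac{110}{109} + 52 \cdot \frac{1}{545}\right) - 505781} = \frac{1}{\left(4 - \frac{110}{109} + \frac{52}{545}\right) - 505781} = \frac{1}{\frac{1682}{545} - 505781} = \frac{1}{- \frac{275648963}{545}} = - \frac{545}{275648963}$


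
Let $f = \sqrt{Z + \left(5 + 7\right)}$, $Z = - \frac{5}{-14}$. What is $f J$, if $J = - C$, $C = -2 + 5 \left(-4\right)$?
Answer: $\frac{11 \sqrt{2422}}{7} \approx 77.336$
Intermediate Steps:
$Z = \frac{5}{14}$ ($Z = \left(-5\right) \left(- \frac{1}{14}\right) = \frac{5}{14} \approx 0.35714$)
$C = -22$ ($C = -2 - 20 = -22$)
$J = 22$ ($J = \left(-1\right) \left(-22\right) = 22$)
$f = \frac{\sqrt{2422}}{14}$ ($f = \sqrt{\frac{5}{14} + \left(5 + 7\right)} = \sqrt{\frac{5}{14} + 12} = \sqrt{\frac{173}{14}} = \frac{\sqrt{2422}}{14} \approx 3.5153$)
$f J = \frac{\sqrt{2422}}{14} \cdot 22 = \frac{11 \sqrt{2422}}{7}$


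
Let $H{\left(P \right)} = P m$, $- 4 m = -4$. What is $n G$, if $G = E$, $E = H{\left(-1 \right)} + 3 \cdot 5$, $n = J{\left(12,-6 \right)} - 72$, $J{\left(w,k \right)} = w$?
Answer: $-840$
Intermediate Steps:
$m = 1$ ($m = \left(- \frac{1}{4}\right) \left(-4\right) = 1$)
$H{\left(P \right)} = P$ ($H{\left(P \right)} = P 1 = P$)
$n = -60$ ($n = 12 - 72 = -60$)
$E = 14$ ($E = -1 + 3 \cdot 5 = -1 + 15 = 14$)
$G = 14$
$n G = \left(-60\right) 14 = -840$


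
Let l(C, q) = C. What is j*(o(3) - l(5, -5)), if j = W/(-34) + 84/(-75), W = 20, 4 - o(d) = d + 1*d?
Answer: 5082/425 ≈ 11.958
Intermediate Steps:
o(d) = 4 - 2*d (o(d) = 4 - (d + 1*d) = 4 - (d + d) = 4 - 2*d)
j = -726/425 (j = 20/(-34) + 84/(-75) = 20*(-1/34) + 84*(-1/75) = -10/17 - 28/25 = -726/425 ≈ -1.7082)
j*(o(3) - l(5, -5)) = -726*((4 - 2*3) - 1*5)/425 = -726*((4 - 6) - 5)/425 = -726*(-2 - 5)/425 = -726/425*(-7) = 5082/425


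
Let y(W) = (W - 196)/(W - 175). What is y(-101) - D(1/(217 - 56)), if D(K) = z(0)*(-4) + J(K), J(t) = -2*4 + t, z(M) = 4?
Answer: 16145/644 ≈ 25.070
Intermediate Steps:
J(t) = -8 + t
D(K) = -24 + K (D(K) = 4*(-4) + (-8 + K) = -16 + (-8 + K) = -24 + K)
y(W) = (-196 + W)/(-175 + W)
y(-101) - D(1/(217 - 56)) = (-196 - 101)/(-175 - 101) - (-24 + 1/(217 - 56)) = -297/(-276) - (-24 + 1/161) = -1/276*(-297) - (-24 + 1/161) = 99/92 - 1*(-3863/161) = 99/92 + 3863/161 = 16145/644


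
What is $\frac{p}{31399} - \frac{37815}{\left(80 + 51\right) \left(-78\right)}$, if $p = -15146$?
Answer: $\frac{344197119}{106944994} \approx 3.2184$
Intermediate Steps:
$\frac{p}{31399} - \frac{37815}{\left(80 + 51\right) \left(-78\right)} = - \frac{15146}{31399} - \frac{37815}{\left(80 + 51\right) \left(-78\right)} = \left(-15146\right) \frac{1}{31399} - \frac{37815}{131 \left(-78\right)} = - \frac{15146}{31399} - \frac{37815}{-10218} = - \frac{15146}{31399} - - \frac{12605}{3406} = - \frac{15146}{31399} + \frac{12605}{3406} = \frac{344197119}{106944994}$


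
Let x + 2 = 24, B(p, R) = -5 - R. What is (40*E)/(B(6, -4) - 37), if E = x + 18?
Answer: -800/19 ≈ -42.105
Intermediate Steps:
x = 22 (x = -2 + 24 = 22)
E = 40 (E = 22 + 18 = 40)
(40*E)/(B(6, -4) - 37) = (40*40)/((-5 - 1*(-4)) - 37) = 1600/((-5 + 4) - 37) = 1600/(-1 - 37) = 1600/(-38) = 1600*(-1/38) = -800/19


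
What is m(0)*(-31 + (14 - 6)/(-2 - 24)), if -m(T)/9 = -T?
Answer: 0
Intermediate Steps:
m(T) = 9*T (m(T) = -(-9)*T = 9*T)
m(0)*(-31 + (14 - 6)/(-2 - 24)) = (9*0)*(-31 + (14 - 6)/(-2 - 24)) = 0*(-31 + 8/(-26)) = 0*(-31 + 8*(-1/26)) = 0*(-31 - 4/13) = 0*(-407/13) = 0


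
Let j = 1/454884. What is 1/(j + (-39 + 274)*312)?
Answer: 454884/33352094881 ≈ 1.3639e-5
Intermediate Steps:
j = 1/454884 ≈ 2.1984e-6
1/(j + (-39 + 274)*312) = 1/(1/454884 + (-39 + 274)*312) = 1/(1/454884 + 235*312) = 1/(1/454884 + 73320) = 1/(33352094881/454884) = 454884/33352094881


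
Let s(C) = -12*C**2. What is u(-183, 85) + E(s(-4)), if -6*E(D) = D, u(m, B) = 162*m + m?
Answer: -29797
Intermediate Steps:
u(m, B) = 163*m
E(D) = -D/6
u(-183, 85) + E(s(-4)) = 163*(-183) - (-2)*(-4)**2 = -29829 - (-2)*16 = -29829 - 1/6*(-192) = -29829 + 32 = -29797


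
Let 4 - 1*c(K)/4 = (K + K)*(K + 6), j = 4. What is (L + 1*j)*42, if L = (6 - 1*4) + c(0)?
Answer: 924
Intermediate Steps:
c(K) = 16 - 8*K*(6 + K) (c(K) = 16 - 4*(K + K)*(K + 6) = 16 - 4*2*K*(6 + K) = 16 - 8*K*(6 + K))
L = 18 (L = (6 - 1*4) + (16 - 48*0 - 8*0²) = (6 - 4) + (16 + 0 - 8*0) = 2 + (16 + 0 + 0) = 2 + 16 = 18)
(L + 1*j)*42 = (18 + 1*4)*42 = (18 + 4)*42 = 22*42 = 924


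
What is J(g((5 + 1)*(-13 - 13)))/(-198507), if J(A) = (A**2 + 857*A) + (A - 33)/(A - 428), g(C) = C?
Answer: 21287905/38642696 ≈ 0.55089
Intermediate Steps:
J(A) = A**2 + 857*A + (-33 + A)/(-428 + A) (J(A) = (A**2 + 857*A) + (-33 + A)/(-428 + A) = A**2 + 857*A + (-33 + A)/(-428 + A))
J(g((5 + 1)*(-13 - 13)))/(-198507) = ((-33 + ((5 + 1)*(-13 - 13))**3 - 366795*(5 + 1)*(-13 - 13) + 429*((5 + 1)*(-13 - 13))**2)/(-428 + (5 + 1)*(-13 - 13)))/(-198507) = ((-33 + (6*(-26))**3 - 2200770*(-26) + 429*(6*(-26))**2)/(-428 + 6*(-26)))*(-1/198507) = ((-33 + (-156)**3 - 366795*(-156) + 429*(-156)**2)/(-428 - 156))*(-1/198507) = ((-33 - 3796416 + 57220020 + 429*24336)/(-584))*(-1/198507) = -(-33 - 3796416 + 57220020 + 10440144)/584*(-1/198507) = -1/584*63863715*(-1/198507) = -63863715/584*(-1/198507) = 21287905/38642696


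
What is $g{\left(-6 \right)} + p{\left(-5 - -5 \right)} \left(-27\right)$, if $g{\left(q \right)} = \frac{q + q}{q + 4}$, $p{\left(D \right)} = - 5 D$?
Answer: $6$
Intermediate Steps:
$g{\left(q \right)} = \frac{2 q}{4 + q}$
$g{\left(-6 \right)} + p{\left(-5 - -5 \right)} \left(-27\right) = 2 \left(-6\right) \frac{1}{4 - 6} + - 5 \left(-5 - -5\right) \left(-27\right) = 2 \left(-6\right) \frac{1}{-2} + - 5 \left(-5 + 5\right) \left(-27\right) = 2 \left(-6\right) \left(- \frac{1}{2}\right) + \left(-5\right) 0 \left(-27\right) = 6 + 0 \left(-27\right) = 6 + 0 = 6$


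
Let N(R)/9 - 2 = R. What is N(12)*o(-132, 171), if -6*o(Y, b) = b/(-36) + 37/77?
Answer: 3945/44 ≈ 89.659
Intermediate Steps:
o(Y, b) = -37/462 + b/216 (o(Y, b) = -(b/(-36) + 37/77)/6 = -(b*(-1/36) + 37*(1/77))/6 = -(-b/36 + 37/77)/6 = -(37/77 - b/36)/6 = -37/462 + b/216)
N(R) = 18 + 9*R
N(12)*o(-132, 171) = (18 + 9*12)*(-37/462 + (1/216)*171) = (18 + 108)*(-37/462 + 19/24) = 126*(1315/1848) = 3945/44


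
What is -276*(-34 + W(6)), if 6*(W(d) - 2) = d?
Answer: 8556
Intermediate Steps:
W(d) = 2 + d/6
-276*(-34 + W(6)) = -276*(-34 + (2 + (1/6)*6)) = -276*(-34 + (2 + 1)) = -276*(-34 + 3) = -276*(-31) = 8556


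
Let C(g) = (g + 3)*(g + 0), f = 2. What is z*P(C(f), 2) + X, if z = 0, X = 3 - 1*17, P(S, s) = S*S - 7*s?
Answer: -14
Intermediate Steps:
C(g) = g*(3 + g) (C(g) = (3 + g)*g = g*(3 + g))
P(S, s) = S**2 - 7*s
X = -14 (X = 3 - 17 = -14)
z*P(C(f), 2) + X = 0*((2*(3 + 2))**2 - 7*2) - 14 = 0*((2*5)**2 - 14) - 14 = 0*(10**2 - 14) - 14 = 0*(100 - 14) - 14 = 0*86 - 14 = 0 - 14 = -14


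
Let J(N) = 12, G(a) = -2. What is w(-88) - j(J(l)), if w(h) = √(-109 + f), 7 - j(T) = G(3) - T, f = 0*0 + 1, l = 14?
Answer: -21 + 6*I*√3 ≈ -21.0 + 10.392*I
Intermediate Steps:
f = 1 (f = 0 + 1 = 1)
j(T) = 9 + T (j(T) = 7 - (-2 - T) = 7 + (2 + T) = 9 + T)
w(h) = 6*I*√3 (w(h) = √(-109 + 1) = √(-108) = 6*I*√3)
w(-88) - j(J(l)) = 6*I*√3 - (9 + 12) = 6*I*√3 - 1*21 = 6*I*√3 - 21 = -21 + 6*I*√3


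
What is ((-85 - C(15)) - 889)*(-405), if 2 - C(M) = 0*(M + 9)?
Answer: 395280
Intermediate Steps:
C(M) = 2 (C(M) = 2 - 0*(M + 9) = 2 - 0*(9 + M) = 2 - 1*0 = 2 + 0 = 2)
((-85 - C(15)) - 889)*(-405) = ((-85 - 1*2) - 889)*(-405) = ((-85 - 2) - 889)*(-405) = (-87 - 889)*(-405) = -976*(-405) = 395280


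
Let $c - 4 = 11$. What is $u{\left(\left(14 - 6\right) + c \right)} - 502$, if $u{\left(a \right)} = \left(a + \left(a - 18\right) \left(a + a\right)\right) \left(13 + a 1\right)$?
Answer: $8606$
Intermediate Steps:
$c = 15$ ($c = 4 + 11 = 15$)
$u{\left(a \right)} = \left(13 + a\right) \left(a + 2 a \left(-18 + a\right)\right)$ ($u{\left(a \right)} = \left(a + \left(-18 + a\right) 2 a\right) \left(13 + a\right) = \left(a + 2 a \left(-18 + a\right)\right) \left(13 + a\right) = \left(13 + a\right) \left(a + 2 a \left(-18 + a\right)\right)$)
$u{\left(\left(14 - 6\right) + c \right)} - 502 = \left(\left(14 - 6\right) + 15\right) \left(-455 - 9 \left(\left(14 - 6\right) + 15\right) + 2 \left(\left(14 - 6\right) + 15\right)^{2}\right) - 502 = \left(8 + 15\right) \left(-455 - 9 \left(8 + 15\right) + 2 \left(8 + 15\right)^{2}\right) - 502 = 23 \left(-455 - 207 + 2 \cdot 23^{2}\right) - 502 = 23 \left(-455 - 207 + 2 \cdot 529\right) - 502 = 23 \left(-455 - 207 + 1058\right) - 502 = 23 \cdot 396 - 502 = 9108 - 502 = 8606$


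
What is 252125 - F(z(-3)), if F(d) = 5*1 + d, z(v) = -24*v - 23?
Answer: 252071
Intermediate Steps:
z(v) = -23 - 24*v
F(d) = 5 + d
252125 - F(z(-3)) = 252125 - (5 + (-23 - 24*(-3))) = 252125 - (5 + (-23 + 72)) = 252125 - (5 + 49) = 252125 - 1*54 = 252125 - 54 = 252071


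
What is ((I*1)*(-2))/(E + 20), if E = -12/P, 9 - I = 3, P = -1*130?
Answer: -390/653 ≈ -0.59724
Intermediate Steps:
P = -130
I = 6 (I = 9 - 1*3 = 9 - 3 = 6)
E = 6/65 (E = -12/(-130) = -12*(-1/130) = 6/65 ≈ 0.092308)
((I*1)*(-2))/(E + 20) = ((6*1)*(-2))/(6/65 + 20) = (6*(-2))/(1306/65) = -12*65/1306 = -390/653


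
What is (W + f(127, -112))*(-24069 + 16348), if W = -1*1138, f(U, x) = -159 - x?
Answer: 9149385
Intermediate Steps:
W = -1138
(W + f(127, -112))*(-24069 + 16348) = (-1138 + (-159 - 1*(-112)))*(-24069 + 16348) = (-1138 + (-159 + 112))*(-7721) = (-1138 - 47)*(-7721) = -1185*(-7721) = 9149385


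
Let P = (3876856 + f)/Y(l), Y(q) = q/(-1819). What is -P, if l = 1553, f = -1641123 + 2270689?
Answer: 8197181618/1553 ≈ 5.2783e+6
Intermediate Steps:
f = 629566
Y(q) = -q/1819 (Y(q) = q*(-1/1819) = -q/1819)
P = -8197181618/1553 (P = (3876856 + 629566)/((-1/1819*1553)) = 4506422/(-1553/1819) = 4506422*(-1819/1553) = -8197181618/1553 ≈ -5.2783e+6)
-P = -1*(-8197181618/1553) = 8197181618/1553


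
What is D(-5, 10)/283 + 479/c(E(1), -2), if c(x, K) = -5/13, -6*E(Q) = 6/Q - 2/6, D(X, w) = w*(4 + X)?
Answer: -1762291/1415 ≈ -1245.4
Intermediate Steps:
E(Q) = 1/18 - 1/Q (E(Q) = -(6/Q - 2/6)/6 = -(6/Q - 2*⅙)/6 = -(6/Q - ⅓)/6 = -(-⅓ + 6/Q)/6 = 1/18 - 1/Q)
c(x, K) = -5/13 (c(x, K) = -5*1/13 = -5/13)
D(-5, 10)/283 + 479/c(E(1), -2) = (10*(4 - 5))/283 + 479/(-5/13) = (10*(-1))*(1/283) + 479*(-13/5) = -10*1/283 - 6227/5 = -10/283 - 6227/5 = -1762291/1415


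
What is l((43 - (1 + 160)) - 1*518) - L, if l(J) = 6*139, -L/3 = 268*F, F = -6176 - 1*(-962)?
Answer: -4191222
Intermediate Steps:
F = -5214 (F = -6176 + 962 = -5214)
L = 4192056 (L = -804*(-5214) = -3*(-1397352) = 4192056)
l(J) = 834
l((43 - (1 + 160)) - 1*518) - L = 834 - 1*4192056 = 834 - 4192056 = -4191222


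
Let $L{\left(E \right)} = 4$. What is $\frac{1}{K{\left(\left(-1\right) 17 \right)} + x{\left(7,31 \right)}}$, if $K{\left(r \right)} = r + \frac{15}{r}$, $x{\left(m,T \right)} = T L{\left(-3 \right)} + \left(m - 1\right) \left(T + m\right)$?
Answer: $\frac{17}{5680} \approx 0.002993$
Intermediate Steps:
$x{\left(m,T \right)} = 4 T + \left(-1 + m\right) \left(T + m\right)$ ($x{\left(m,T \right)} = T 4 + \left(m - 1\right) \left(T + m\right) = 4 T + \left(-1 + m\right) \left(T + m\right)$)
$\frac{1}{K{\left(\left(-1\right) 17 \right)} + x{\left(7,31 \right)}} = \frac{1}{\left(\left(-1\right) 17 + \frac{15}{\left(-1\right) 17}\right) + \left(7^{2} - 7 + 3 \cdot 31 + 31 \cdot 7\right)} = \frac{1}{\left(-17 + \frac{15}{-17}\right) + \left(49 - 7 + 93 + 217\right)} = \frac{1}{\left(-17 + 15 \left(- \frac{1}{17}\right)\right) + 352} = \frac{1}{\left(-17 - \frac{15}{17}\right) + 352} = \frac{1}{- \frac{304}{17} + 352} = \frac{1}{\frac{5680}{17}} = \frac{17}{5680}$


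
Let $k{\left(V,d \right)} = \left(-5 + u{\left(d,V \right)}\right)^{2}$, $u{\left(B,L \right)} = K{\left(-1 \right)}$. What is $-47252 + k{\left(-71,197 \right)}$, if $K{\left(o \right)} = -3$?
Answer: $-47188$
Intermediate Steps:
$u{\left(B,L \right)} = -3$
$k{\left(V,d \right)} = 64$ ($k{\left(V,d \right)} = \left(-5 - 3\right)^{2} = \left(-8\right)^{2} = 64$)
$-47252 + k{\left(-71,197 \right)} = -47252 + 64 = -47188$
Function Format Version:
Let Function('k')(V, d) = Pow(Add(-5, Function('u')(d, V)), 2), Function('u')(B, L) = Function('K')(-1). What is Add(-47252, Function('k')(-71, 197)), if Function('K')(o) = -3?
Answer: -47188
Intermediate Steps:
Function('u')(B, L) = -3
Function('k')(V, d) = 64 (Function('k')(V, d) = Pow(Add(-5, -3), 2) = Pow(-8, 2) = 64)
Add(-47252, Function('k')(-71, 197)) = Add(-47252, 64) = -47188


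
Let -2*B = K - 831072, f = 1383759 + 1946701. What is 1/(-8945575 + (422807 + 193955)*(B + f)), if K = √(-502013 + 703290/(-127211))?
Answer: 2469795193094013/5706163096714013525093543828 + 308381*I*√573687195683/5706163096714013525093543828 ≈ 4.3283e-13 + 4.0934e-17*I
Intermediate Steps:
f = 3330460
K = I*√573687195683/1069 (K = √(-502013 + 703290*(-1/127211)) = √(-502013 - 5910/1069) = √(-536657807/1069) = I*√573687195683/1069 ≈ 708.53*I)
B = 415536 - I*√573687195683/2138 (B = -(I*√573687195683/1069 - 831072)/2 = -(-831072 + I*√573687195683/1069)/2 = 415536 - I*√573687195683/2138 ≈ 4.1554e+5 - 354.27*I)
1/(-8945575 + (422807 + 193955)*(B + f)) = 1/(-8945575 + (422807 + 193955)*((415536 - I*√573687195683/2138) + 3330460)) = 1/(-8945575 + 616762*(3745996 - I*√573687195683/2138)) = 1/(-8945575 + (2310387984952 - 308381*I*√573687195683/1069)) = 1/(2310379039377 - 308381*I*√573687195683/1069)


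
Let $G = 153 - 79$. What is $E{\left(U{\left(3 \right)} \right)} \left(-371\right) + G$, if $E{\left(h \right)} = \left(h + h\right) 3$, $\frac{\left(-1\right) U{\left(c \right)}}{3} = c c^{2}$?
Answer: $180380$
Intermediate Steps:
$U{\left(c \right)} = - 3 c^{3}$ ($U{\left(c \right)} = - 3 c c^{2} = - 3 c^{3}$)
$E{\left(h \right)} = 6 h$ ($E{\left(h \right)} = 2 h 3 = 6 h$)
$G = 74$ ($G = 153 - 79 = 74$)
$E{\left(U{\left(3 \right)} \right)} \left(-371\right) + G = 6 \left(- 3 \cdot 3^{3}\right) \left(-371\right) + 74 = 6 \left(\left(-3\right) 27\right) \left(-371\right) + 74 = 6 \left(-81\right) \left(-371\right) + 74 = \left(-486\right) \left(-371\right) + 74 = 180306 + 74 = 180380$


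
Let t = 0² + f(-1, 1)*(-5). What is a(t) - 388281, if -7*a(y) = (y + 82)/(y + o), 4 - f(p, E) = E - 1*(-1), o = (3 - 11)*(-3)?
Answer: -19025805/49 ≈ -3.8828e+5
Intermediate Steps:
o = 24 (o = -8*(-3) = 24)
f(p, E) = 3 - E (f(p, E) = 4 - (E - 1*(-1)) = 4 - (E + 1) = 4 - (1 + E) = 4 + (-1 - E) = 3 - E)
t = -10 (t = 0² + (3 - 1*1)*(-5) = 0 + (3 - 1)*(-5) = 0 + 2*(-5) = 0 - 10 = -10)
a(y) = -(82 + y)/(7*(24 + y)) (a(y) = -(y + 82)/(7*(y + 24)) = -(82 + y)/(7*(24 + y)))
a(t) - 388281 = (-82 - 1*(-10))/(7*(24 - 10)) - 388281 = (⅐)*(-82 + 10)/14 - 388281 = (⅐)*(1/14)*(-72) - 388281 = -36/49 - 388281 = -19025805/49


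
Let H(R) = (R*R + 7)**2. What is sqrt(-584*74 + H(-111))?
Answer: 4*sqrt(9496023) ≈ 12326.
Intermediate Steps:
H(R) = (7 + R**2)**2 (H(R) = (R**2 + 7)**2 = (7 + R**2)**2)
sqrt(-584*74 + H(-111)) = sqrt(-584*74 + (7 + (-111)**2)**2) = sqrt(-43216 + (7 + 12321)**2) = sqrt(-43216 + 12328**2) = sqrt(-43216 + 151979584) = sqrt(151936368) = 4*sqrt(9496023)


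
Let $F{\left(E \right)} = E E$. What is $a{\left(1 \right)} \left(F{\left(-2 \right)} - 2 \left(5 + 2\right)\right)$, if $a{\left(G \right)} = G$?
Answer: $-10$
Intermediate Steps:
$F{\left(E \right)} = E^{2}$
$a{\left(1 \right)} \left(F{\left(-2 \right)} - 2 \left(5 + 2\right)\right) = 1 \left(\left(-2\right)^{2} - 2 \left(5 + 2\right)\right) = 1 \left(4 - 14\right) = 1 \left(-10\right) = -10$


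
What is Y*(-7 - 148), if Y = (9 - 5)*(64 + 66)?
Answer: -80600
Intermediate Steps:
Y = 520 (Y = 4*130 = 520)
Y*(-7 - 148) = 520*(-7 - 148) = 520*(-155) = -80600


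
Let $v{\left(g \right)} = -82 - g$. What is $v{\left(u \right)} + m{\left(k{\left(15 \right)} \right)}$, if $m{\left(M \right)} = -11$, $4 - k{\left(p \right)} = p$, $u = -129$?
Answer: $36$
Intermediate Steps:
$k{\left(p \right)} = 4 - p$
$v{\left(u \right)} + m{\left(k{\left(15 \right)} \right)} = \left(-82 - -129\right) - 11 = \left(-82 + 129\right) - 11 = 47 - 11 = 36$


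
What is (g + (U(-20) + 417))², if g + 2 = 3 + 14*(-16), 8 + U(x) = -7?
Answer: 32041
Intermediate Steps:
U(x) = -15 (U(x) = -8 - 7 = -15)
g = -223 (g = -2 + (3 + 14*(-16)) = -2 + (3 - 224) = -2 - 221 = -223)
(g + (U(-20) + 417))² = (-223 + (-15 + 417))² = (-223 + 402)² = 179² = 32041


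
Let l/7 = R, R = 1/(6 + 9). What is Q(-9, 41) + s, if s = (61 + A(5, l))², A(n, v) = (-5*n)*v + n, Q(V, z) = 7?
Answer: 26632/9 ≈ 2959.1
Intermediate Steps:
R = 1/15 ≈ 0.066667
l = 7/15 (l = 7*(1/15) = 7/15 ≈ 0.46667)
A(n, v) = n - 5*n*v (A(n, v) = -5*n*v + n = n - 5*n*v)
s = 26569/9 (s = (61 + 5*(1 - 5*7/15))² = (61 + 5*(1 - 7/3))² = (61 + 5*(-4/3))² = (61 - 20/3)² = (163/3)² = 26569/9 ≈ 2952.1)
Q(-9, 41) + s = 7 + 26569/9 = 26632/9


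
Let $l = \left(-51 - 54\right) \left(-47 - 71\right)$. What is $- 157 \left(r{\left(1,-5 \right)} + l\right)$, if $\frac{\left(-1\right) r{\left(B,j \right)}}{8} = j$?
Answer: $-1951510$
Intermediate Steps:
$l = 12390$ ($l = \left(-105\right) \left(-118\right) = 12390$)
$r{\left(B,j \right)} = - 8 j$
$- 157 \left(r{\left(1,-5 \right)} + l\right) = - 157 \left(\left(-8\right) \left(-5\right) + 12390\right) = - 157 \left(40 + 12390\right) = \left(-157\right) 12430 = -1951510$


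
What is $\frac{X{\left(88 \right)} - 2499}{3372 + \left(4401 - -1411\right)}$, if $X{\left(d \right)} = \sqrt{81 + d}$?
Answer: $- \frac{1243}{4592} \approx -0.27069$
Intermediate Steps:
$\frac{X{\left(88 \right)} - 2499}{3372 + \left(4401 - -1411\right)} = \frac{\sqrt{81 + 88} - 2499}{3372 + \left(4401 - -1411\right)} = \frac{\sqrt{169} - 2499}{3372 + \left(4401 + 1411\right)} = \frac{13 - 2499}{3372 + 5812} = - \frac{2486}{9184} = \left(-2486\right) \frac{1}{9184} = - \frac{1243}{4592}$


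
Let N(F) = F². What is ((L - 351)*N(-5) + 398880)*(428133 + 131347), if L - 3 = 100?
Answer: 219696606400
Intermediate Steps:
L = 103 (L = 3 + 100 = 103)
((L - 351)*N(-5) + 398880)*(428133 + 131347) = ((103 - 351)*(-5)² + 398880)*(428133 + 131347) = (-248*25 + 398880)*559480 = (-6200 + 398880)*559480 = 392680*559480 = 219696606400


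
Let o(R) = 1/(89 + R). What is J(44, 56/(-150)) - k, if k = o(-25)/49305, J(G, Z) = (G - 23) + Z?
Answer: 325439291/15777600 ≈ 20.627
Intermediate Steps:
J(G, Z) = -23 + G + Z (J(G, Z) = (-23 + G) + Z = -23 + G + Z)
k = 1/3155520 (k = 1/((89 - 25)*49305) = (1/49305)/64 = (1/64)*(1/49305) = 1/3155520 ≈ 3.1690e-7)
J(44, 56/(-150)) - k = (-23 + 44 + 56/(-150)) - 1*1/3155520 = (-23 + 44 + 56*(-1/150)) - 1/3155520 = (-23 + 44 - 28/75) - 1/3155520 = 1547/75 - 1/3155520 = 325439291/15777600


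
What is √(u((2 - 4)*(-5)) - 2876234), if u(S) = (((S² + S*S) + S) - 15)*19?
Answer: I*√2872529 ≈ 1694.9*I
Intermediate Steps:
u(S) = -285 + 19*S + 38*S² (u(S) = (((S² + S²) + S) - 15)*19 = ((2*S² + S) - 15)*19 = ((S + 2*S²) - 15)*19 = (-15 + S + 2*S²)*19 = -285 + 19*S + 38*S²)
√(u((2 - 4)*(-5)) - 2876234) = √((-285 + 19*((2 - 4)*(-5)) + 38*((2 - 4)*(-5))²) - 2876234) = √((-285 + 19*(-2*(-5)) + 38*(-2*(-5))²) - 2876234) = √((-285 + 19*10 + 38*10²) - 2876234) = √((-285 + 190 + 38*100) - 2876234) = √((-285 + 190 + 3800) - 2876234) = √(3705 - 2876234) = √(-2872529) = I*√2872529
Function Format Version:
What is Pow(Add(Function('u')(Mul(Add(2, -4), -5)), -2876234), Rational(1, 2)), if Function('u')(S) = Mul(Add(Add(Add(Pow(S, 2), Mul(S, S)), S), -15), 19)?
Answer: Mul(I, Pow(2872529, Rational(1, 2))) ≈ Mul(1694.9, I)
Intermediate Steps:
Function('u')(S) = Add(-285, Mul(19, S), Mul(38, Pow(S, 2))) (Function('u')(S) = Mul(Add(Add(Add(Pow(S, 2), Pow(S, 2)), S), -15), 19) = Mul(Add(Add(Mul(2, Pow(S, 2)), S), -15), 19) = Mul(Add(Add(S, Mul(2, Pow(S, 2))), -15), 19) = Mul(Add(-15, S, Mul(2, Pow(S, 2))), 19) = Add(-285, Mul(19, S), Mul(38, Pow(S, 2))))
Pow(Add(Function('u')(Mul(Add(2, -4), -5)), -2876234), Rational(1, 2)) = Pow(Add(Add(-285, Mul(19, Mul(Add(2, -4), -5)), Mul(38, Pow(Mul(Add(2, -4), -5), 2))), -2876234), Rational(1, 2)) = Pow(Add(Add(-285, Mul(19, Mul(-2, -5)), Mul(38, Pow(Mul(-2, -5), 2))), -2876234), Rational(1, 2)) = Pow(Add(Add(-285, Mul(19, 10), Mul(38, Pow(10, 2))), -2876234), Rational(1, 2)) = Pow(Add(Add(-285, 190, Mul(38, 100)), -2876234), Rational(1, 2)) = Pow(Add(Add(-285, 190, 3800), -2876234), Rational(1, 2)) = Pow(Add(3705, -2876234), Rational(1, 2)) = Pow(-2872529, Rational(1, 2)) = Mul(I, Pow(2872529, Rational(1, 2)))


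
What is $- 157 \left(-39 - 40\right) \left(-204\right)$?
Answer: $-2530212$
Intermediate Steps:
$- 157 \left(-39 - 40\right) \left(-204\right) = \left(-157\right) \left(-79\right) \left(-204\right) = 12403 \left(-204\right) = -2530212$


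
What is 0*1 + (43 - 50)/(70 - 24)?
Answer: -7/46 ≈ -0.15217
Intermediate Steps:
0*1 + (43 - 50)/(70 - 24) = 0 - 7/46 = -7/46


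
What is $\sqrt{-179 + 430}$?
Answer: $\sqrt{251} \approx 15.843$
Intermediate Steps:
$\sqrt{-179 + 430} = \sqrt{251}$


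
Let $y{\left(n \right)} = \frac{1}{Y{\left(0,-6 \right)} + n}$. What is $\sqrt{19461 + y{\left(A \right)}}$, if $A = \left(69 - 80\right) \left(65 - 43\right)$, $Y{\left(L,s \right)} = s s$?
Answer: $\frac{\sqrt{825846790}}{206} \approx 139.5$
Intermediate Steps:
$Y{\left(L,s \right)} = s^{2}$
$A = -242$ ($A = \left(-11\right) 22 = -242$)
$y{\left(n \right)} = \frac{1}{36 + n}$ ($y{\left(n \right)} = \frac{1}{\left(-6\right)^{2} + n} = \frac{1}{36 + n}$)
$\sqrt{19461 + y{\left(A \right)}} = \sqrt{19461 + \frac{1}{36 - 242}} = \sqrt{19461 + \frac{1}{-206}} = \sqrt{19461 - \frac{1}{206}} = \sqrt{\frac{4008965}{206}} = \frac{\sqrt{825846790}}{206}$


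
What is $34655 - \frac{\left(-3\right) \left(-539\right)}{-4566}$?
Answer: $\frac{52745449}{1522} \approx 34655.0$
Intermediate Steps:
$34655 - \frac{\left(-3\right) \left(-539\right)}{-4566} = 34655 - 1617 \left(- \frac{1}{4566}\right) = 34655 - - \frac{539}{1522} = 34655 + \frac{539}{1522} = \frac{52745449}{1522}$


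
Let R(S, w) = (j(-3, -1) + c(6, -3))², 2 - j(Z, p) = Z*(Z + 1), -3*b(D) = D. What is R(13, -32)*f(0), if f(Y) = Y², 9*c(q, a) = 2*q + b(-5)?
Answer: 0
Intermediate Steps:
b(D) = -D/3
j(Z, p) = 2 - Z*(1 + Z) (j(Z, p) = 2 - Z*(Z + 1) = 2 - Z*(1 + Z))
c(q, a) = 5/27 + 2*q/9 (c(q, a) = (2*q - ⅓*(-5))/9 = (2*q + 5/3)/9 = (5/3 + 2*q)/9 = 5/27 + 2*q/9)
R(S, w) = 4489/729 (R(S, w) = ((2 - 1*(-3) - 1*(-3)²) + (5/27 + (2/9)*6))² = ((2 + 3 - 1*9) + (5/27 + 4/3))² = ((2 + 3 - 9) + 41/27)² = (-4 + 41/27)² = (-67/27)² = 4489/729)
R(13, -32)*f(0) = (4489/729)*0² = (4489/729)*0 = 0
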